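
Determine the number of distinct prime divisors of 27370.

5

27370 = 2 · 13685
13685 = 5 · 2737
2737 = 7 · 391
391 = 17 · 23
27370 = 2 · 5 · 7 · 17 · 23, which has 5 distinct prime factors.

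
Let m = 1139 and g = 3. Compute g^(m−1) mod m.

1097

3^1 ≡ 3 (mod 1139)
3^2 ≡ 3^2 = 9 ≡ 9 (mod 1139)
3^4 ≡ 9^2 = 81 ≡ 81 (mod 1139)
3^8 ≡ 81^2 = 6561 ≡ 866 (mod 1139)
3^16 ≡ 866^2 = 749956 ≡ 494 (mod 1139)
3^32 ≡ 494^2 = 244036 ≡ 290 (mod 1139)
3^64 ≡ 290^2 = 84100 ≡ 953 (mod 1139)
3^128 ≡ 953^2 = 908209 ≡ 426 (mod 1139)
3^256 ≡ 426^2 = 181476 ≡ 375 (mod 1139)
3^512 ≡ 375^2 = 140625 ≡ 528 (mod 1139)
3^1024 ≡ 528^2 = 278784 ≡ 868 (mod 1139)
1138 = 1024 + 64 + 32 + 16 + 2 in binary powers of 2.
So 3^1138 ≡ 868 · 953 · 290 · 494 · 9 ≡ 1097 (mod 1139).
Since 1097 ≠ 1, base 3 is a Fermat witness: 1139 is composite.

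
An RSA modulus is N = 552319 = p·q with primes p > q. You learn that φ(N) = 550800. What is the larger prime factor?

919

φ(n) = (p−1)(q−1) = n − (p+q) + 1, so p + q = 552319 − 550800 + 1 = 1520.
p and q are the roots of t² − 1520t + 552319 = 0.
Discriminant: 1520² − 4·552319 = 2310400 − 2209276 = 101124; √101124 = 318.
q = (1520 − 318)/2 = 601, p = (1520 + 318)/2 = 919.
Check: 601 · 919 = 552319.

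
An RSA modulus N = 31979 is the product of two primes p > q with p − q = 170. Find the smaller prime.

113

Since p = q + 170, we have 31979 = q(q + 170), so q² + 170q − 31979 = 0.
Discriminant: 170² + 4·31979 = 28900 + 127916 = 156816; √156816 = 396.
q = (−170 + 396)/2 = 113, and p = q + 170 = 283.
Check: 113 · 283 = 31979.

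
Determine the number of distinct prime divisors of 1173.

3

1173 = 3 · 391
391 = 17 · 23
1173 = 3 · 17 · 23, which has 3 distinct prime factors.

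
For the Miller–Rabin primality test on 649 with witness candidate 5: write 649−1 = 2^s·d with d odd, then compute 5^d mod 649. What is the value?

643

649 − 1 = 648 = 2^3 · 81, so d = 81.
5^1 ≡ 5 (mod 649)
5^2 ≡ 5^2 = 25 ≡ 25 (mod 649)
5^4 ≡ 25^2 = 625 ≡ 625 (mod 649)
5^8 ≡ 625^2 = 390625 ≡ 576 (mod 649)
5^16 ≡ 576^2 = 331776 ≡ 137 (mod 649)
5^32 ≡ 137^2 = 18769 ≡ 597 (mod 649)
5^64 ≡ 597^2 = 356409 ≡ 108 (mod 649)
81 = 64 + 16 + 1 in binary powers of 2.
So 5^81 ≡ 108 · 137 · 5 ≡ 643 (mod 649).
Squaring chain: 643 → 36 → 647; never reaches −1, so base 5 is a Miller–Rabin witness that 649 is composite.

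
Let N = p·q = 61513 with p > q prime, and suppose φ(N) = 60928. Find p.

φ(n) = (p−1)(q−1) = n − (p+q) + 1, so p + q = 61513 − 60928 + 1 = 586.
p and q are the roots of t² − 586t + 61513 = 0.
Discriminant: 586² − 4·61513 = 343396 − 246052 = 97344; √97344 = 312.
q = (586 − 312)/2 = 137, p = (586 + 312)/2 = 449.
Check: 137 · 449 = 61513.

449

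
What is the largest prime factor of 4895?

4895 = 5 · 979
979 = 11 · 89
89 is prime.
So 4895 = 5 · 11 · 89; the largest prime factor is 89.

89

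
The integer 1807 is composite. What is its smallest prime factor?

13

1807 is odd.
Digit sum 16, not divisible by 3.
Ends in 7: not divisible by 5.
7: 1807 = 7·258 + 1
11: 1807 = 11·164 + 3
13: 1807 = 13·139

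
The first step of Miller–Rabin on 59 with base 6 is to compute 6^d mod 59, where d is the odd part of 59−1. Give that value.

58

59 − 1 = 58 = 2^1 · 29, so d = 29.
6^1 ≡ 6 (mod 59)
6^2 ≡ 6^2 = 36 ≡ 36 (mod 59)
6^4 ≡ 36^2 = 1296 ≡ 57 (mod 59)
6^8 ≡ 57^2 = 3249 ≡ 4 (mod 59)
6^16 ≡ 4^2 = 16 ≡ 16 (mod 59)
29 = 16 + 8 + 4 + 1 in binary powers of 2.
So 6^29 ≡ 16 · 4 · 57 · 6 ≡ 58 (mod 59).
Since 6^d ≡ 58 (mod 59), base 6 does not prove 59 composite.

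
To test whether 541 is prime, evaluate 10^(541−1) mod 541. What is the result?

10^1 ≡ 10 (mod 541)
10^2 ≡ 10^2 = 100 ≡ 100 (mod 541)
10^4 ≡ 100^2 = 10000 ≡ 262 (mod 541)
10^8 ≡ 262^2 = 68644 ≡ 478 (mod 541)
10^16 ≡ 478^2 = 228484 ≡ 182 (mod 541)
10^32 ≡ 182^2 = 33124 ≡ 123 (mod 541)
10^64 ≡ 123^2 = 15129 ≡ 522 (mod 541)
10^128 ≡ 522^2 = 272484 ≡ 361 (mod 541)
10^256 ≡ 361^2 = 130321 ≡ 481 (mod 541)
10^512 ≡ 481^2 = 231361 ≡ 354 (mod 541)
540 = 512 + 16 + 8 + 4 in binary powers of 2.
So 10^540 ≡ 354 · 182 · 478 · 262 ≡ 1 (mod 541).
Since the result is 1, base 10 gives no evidence that 541 is composite.

1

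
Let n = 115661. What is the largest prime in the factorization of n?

115661 = 7 · 16523
16523 = 13 · 1271
1271 = 31 · 41
41 is prime.
So 115661 = 7 · 13 · 31 · 41; the largest prime factor is 41.

41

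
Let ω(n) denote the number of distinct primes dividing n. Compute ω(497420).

6

497420 = 2^2 · 124355
124355 = 5 · 24871
24871 = 7 · 3553
3553 = 11 · 323
323 = 17 · 19
497420 = 2^2 · 5 · 7 · 11 · 17 · 19, which has 6 distinct prime factors.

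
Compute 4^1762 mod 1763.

508

4^1 ≡ 4 (mod 1763)
4^2 ≡ 4^2 = 16 ≡ 16 (mod 1763)
4^4 ≡ 16^2 = 256 ≡ 256 (mod 1763)
4^8 ≡ 256^2 = 65536 ≡ 305 (mod 1763)
4^16 ≡ 305^2 = 93025 ≡ 1349 (mod 1763)
4^32 ≡ 1349^2 = 1819801 ≡ 385 (mod 1763)
4^64 ≡ 385^2 = 148225 ≡ 133 (mod 1763)
4^128 ≡ 133^2 = 17689 ≡ 59 (mod 1763)
4^256 ≡ 59^2 = 3481 ≡ 1718 (mod 1763)
4^512 ≡ 1718^2 = 2951524 ≡ 262 (mod 1763)
4^1024 ≡ 262^2 = 68644 ≡ 1650 (mod 1763)
1762 = 1024 + 512 + 128 + 64 + 32 + 2 in binary powers of 2.
So 4^1762 ≡ 1650 · 262 · 59 · 133 · 385 · 16 ≡ 508 (mod 1763).
Since 508 ≠ 1, base 4 is a Fermat witness: 1763 is composite.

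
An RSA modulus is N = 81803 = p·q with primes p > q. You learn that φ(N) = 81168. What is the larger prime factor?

457

φ(n) = (p−1)(q−1) = n − (p+q) + 1, so p + q = 81803 − 81168 + 1 = 636.
p and q are the roots of t² − 636t + 81803 = 0.
Discriminant: 636² − 4·81803 = 404496 − 327212 = 77284; √77284 = 278.
q = (636 − 278)/2 = 179, p = (636 + 278)/2 = 457.
Check: 179 · 457 = 81803.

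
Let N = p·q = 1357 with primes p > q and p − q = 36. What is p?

59

Since p = q + 36, we have 1357 = q(q + 36), so q² + 36q − 1357 = 0.
Discriminant: 36² + 4·1357 = 1296 + 5428 = 6724; √6724 = 82.
q = (−36 + 82)/2 = 23, and p = q + 36 = 59.
Check: 23 · 59 = 1357.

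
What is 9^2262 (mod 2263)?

1242

9^1 ≡ 9 (mod 2263)
9^2 ≡ 9^2 = 81 ≡ 81 (mod 2263)
9^4 ≡ 81^2 = 6561 ≡ 2035 (mod 2263)
9^8 ≡ 2035^2 = 4141225 ≡ 2198 (mod 2263)
9^16 ≡ 2198^2 = 4831204 ≡ 1962 (mod 2263)
9^32 ≡ 1962^2 = 3849444 ≡ 81 (mod 2263)
9^64 ≡ 81^2 = 6561 ≡ 2035 (mod 2263)
9^128 ≡ 2035^2 = 4141225 ≡ 2198 (mod 2263)
9^256 ≡ 2198^2 = 4831204 ≡ 1962 (mod 2263)
9^512 ≡ 1962^2 = 3849444 ≡ 81 (mod 2263)
9^1024 ≡ 81^2 = 6561 ≡ 2035 (mod 2263)
9^2048 ≡ 2035^2 = 4141225 ≡ 2198 (mod 2263)
2262 = 2048 + 128 + 64 + 16 + 4 + 2 in binary powers of 2.
So 9^2262 ≡ 2198 · 2198 · 2035 · 1962 · 2035 · 81 ≡ 1242 (mod 2263).
Since 1242 ≠ 1, base 9 is a Fermat witness: 2263 is composite.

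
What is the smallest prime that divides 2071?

2071 is odd.
Digit sum 10, not divisible by 3.
Ends in 1: not divisible by 5.
7: 2071 = 7·295 + 6
11: 2071 = 11·188 + 3
13: 2071 = 13·159 + 4
17: 2071 = 17·121 + 14
19: 2071 = 19·109

19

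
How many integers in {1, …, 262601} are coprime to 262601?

246960

Factor: 262601 = 31 · 43 · 197.
φ(262601) = (31−1) · (43−1) · (197−1) = 30 · 42 · 196 = 246960.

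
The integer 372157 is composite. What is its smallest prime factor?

372157 is odd.
Digit sum 25, not divisible by 3.
Ends in 7: not divisible by 5.
7: 372157 = 7·53165 + 2
11: 372157 = 11·33832 + 5
13: 372157 = 13·28627 + 6
17: 372157 = 17·21891 + 10
19: 372157 = 19·19587 + 4
23: 372157 = 23·16180 + 17
29: 372157 = 29·12833

29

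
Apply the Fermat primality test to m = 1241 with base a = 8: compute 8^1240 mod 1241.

8^1 ≡ 8 (mod 1241)
8^2 ≡ 8^2 = 64 ≡ 64 (mod 1241)
8^4 ≡ 64^2 = 4096 ≡ 373 (mod 1241)
8^8 ≡ 373^2 = 139129 ≡ 137 (mod 1241)
8^16 ≡ 137^2 = 18769 ≡ 154 (mod 1241)
8^32 ≡ 154^2 = 23716 ≡ 137 (mod 1241)
8^64 ≡ 137^2 = 18769 ≡ 154 (mod 1241)
8^128 ≡ 154^2 = 23716 ≡ 137 (mod 1241)
8^256 ≡ 137^2 = 18769 ≡ 154 (mod 1241)
8^512 ≡ 154^2 = 23716 ≡ 137 (mod 1241)
8^1024 ≡ 137^2 = 18769 ≡ 154 (mod 1241)
1240 = 1024 + 128 + 64 + 16 + 8 in binary powers of 2.
So 8^1240 ≡ 154 · 137 · 154 · 154 · 137 ≡ 154 (mod 1241).
Since 154 ≠ 1, base 8 is a Fermat witness: 1241 is composite.

154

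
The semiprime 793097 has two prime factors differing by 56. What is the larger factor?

Since p = q + 56, we have 793097 = q(q + 56), so q² + 56q − 793097 = 0.
Discriminant: 56² + 4·793097 = 3136 + 3172388 = 3175524; √3175524 = 1782.
q = (−56 + 1782)/2 = 863, and p = q + 56 = 919.
Check: 863 · 919 = 793097.

919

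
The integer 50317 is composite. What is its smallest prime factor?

50317 is odd.
Digit sum 16, not divisible by 3.
Ends in 7: not divisible by 5.
7: 50317 = 7·7188 + 1
11: 50317 = 11·4574 + 3
13: 50317 = 13·3870 + 7
17: 50317 = 17·2959 + 14
19: 50317 = 19·2648 + 5
23: 50317 = 23·2187 + 16
29: 50317 = 29·1735 + 2
31: 50317 = 31·1623 + 4
37: 50317 = 37·1359 + 34
41: 50317 = 41·1227 + 10
43: 50317 = 43·1170 + 7
47: 50317 = 47·1070 + 27
53: 50317 = 53·949 + 20
59: 50317 = 59·852 + 49
61: 50317 = 61·824 + 53
67: 50317 = 67·751

67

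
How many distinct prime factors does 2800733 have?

5

2800733 = 13 · 215441
215441 = 17 · 12673
12673 = 19 · 667
667 = 23 · 29
2800733 = 13 · 17 · 19 · 23 · 29, which has 5 distinct prime factors.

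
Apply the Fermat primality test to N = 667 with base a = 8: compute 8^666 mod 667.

473

8^1 ≡ 8 (mod 667)
8^2 ≡ 8^2 = 64 ≡ 64 (mod 667)
8^4 ≡ 64^2 = 4096 ≡ 94 (mod 667)
8^8 ≡ 94^2 = 8836 ≡ 165 (mod 667)
8^16 ≡ 165^2 = 27225 ≡ 545 (mod 667)
8^32 ≡ 545^2 = 297025 ≡ 210 (mod 667)
8^64 ≡ 210^2 = 44100 ≡ 78 (mod 667)
8^128 ≡ 78^2 = 6084 ≡ 81 (mod 667)
8^256 ≡ 81^2 = 6561 ≡ 558 (mod 667)
8^512 ≡ 558^2 = 311364 ≡ 542 (mod 667)
666 = 512 + 128 + 16 + 8 + 2 in binary powers of 2.
So 8^666 ≡ 542 · 81 · 545 · 165 · 64 ≡ 473 (mod 667).
Since 473 ≠ 1, base 8 is a Fermat witness: 667 is composite.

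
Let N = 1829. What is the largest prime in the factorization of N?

1829 = 31 · 59
59 is prime.
So 1829 = 31 · 59; the largest prime factor is 59.

59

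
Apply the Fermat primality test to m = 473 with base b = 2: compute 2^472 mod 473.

2^1 ≡ 2 (mod 473)
2^2 ≡ 2^2 = 4 ≡ 4 (mod 473)
2^4 ≡ 4^2 = 16 ≡ 16 (mod 473)
2^8 ≡ 16^2 = 256 ≡ 256 (mod 473)
2^16 ≡ 256^2 = 65536 ≡ 262 (mod 473)
2^32 ≡ 262^2 = 68644 ≡ 59 (mod 473)
2^64 ≡ 59^2 = 3481 ≡ 170 (mod 473)
2^128 ≡ 170^2 = 28900 ≡ 47 (mod 473)
2^256 ≡ 47^2 = 2209 ≡ 317 (mod 473)
472 = 256 + 128 + 64 + 16 + 8 in binary powers of 2.
So 2^472 ≡ 317 · 47 · 170 · 262 · 256 ≡ 422 (mod 473).
Since 422 ≠ 1, base 2 is a Fermat witness: 473 is composite.

422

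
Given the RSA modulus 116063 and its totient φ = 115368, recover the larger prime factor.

φ(n) = (p−1)(q−1) = n − (p+q) + 1, so p + q = 116063 − 115368 + 1 = 696.
p and q are the roots of t² − 696t + 116063 = 0.
Discriminant: 696² − 4·116063 = 484416 − 464252 = 20164; √20164 = 142.
q = (696 − 142)/2 = 277, p = (696 + 142)/2 = 419.
Check: 277 · 419 = 116063.

419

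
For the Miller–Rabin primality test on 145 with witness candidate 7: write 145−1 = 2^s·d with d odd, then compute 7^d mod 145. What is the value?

107

145 − 1 = 144 = 2^4 · 9, so d = 9.
7^1 ≡ 7 (mod 145)
7^2 ≡ 7^2 = 49 ≡ 49 (mod 145)
7^4 ≡ 49^2 = 2401 ≡ 81 (mod 145)
7^8 ≡ 81^2 = 6561 ≡ 36 (mod 145)
9 = 8 + 1 in binary powers of 2.
So 7^9 ≡ 36 · 7 ≡ 107 (mod 145).
Squaring chain: 107 → 139 → 36 → 136; never reaches −1, so base 7 is a Miller–Rabin witness that 145 is composite.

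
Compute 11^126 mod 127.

11^1 ≡ 11 (mod 127)
11^2 ≡ 11^2 = 121 ≡ 121 (mod 127)
11^4 ≡ 121^2 = 14641 ≡ 36 (mod 127)
11^8 ≡ 36^2 = 1296 ≡ 26 (mod 127)
11^16 ≡ 26^2 = 676 ≡ 41 (mod 127)
11^32 ≡ 41^2 = 1681 ≡ 30 (mod 127)
11^64 ≡ 30^2 = 900 ≡ 11 (mod 127)
126 = 64 + 32 + 16 + 8 + 4 + 2 in binary powers of 2.
So 11^126 ≡ 11 · 30 · 41 · 26 · 36 · 121 ≡ 1 (mod 127).
Since the result is 1, base 11 gives no evidence that 127 is composite.

1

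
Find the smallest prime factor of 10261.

31

10261 is odd.
Digit sum 10, not divisible by 3.
Ends in 1: not divisible by 5.
7: 10261 = 7·1465 + 6
11: 10261 = 11·932 + 9
13: 10261 = 13·789 + 4
17: 10261 = 17·603 + 10
19: 10261 = 19·540 + 1
23: 10261 = 23·446 + 3
29: 10261 = 29·353 + 24
31: 10261 = 31·331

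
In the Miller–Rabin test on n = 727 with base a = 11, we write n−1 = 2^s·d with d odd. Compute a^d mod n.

726

727 − 1 = 726 = 2^1 · 363, so d = 363.
11^1 ≡ 11 (mod 727)
11^2 ≡ 11^2 = 121 ≡ 121 (mod 727)
11^4 ≡ 121^2 = 14641 ≡ 101 (mod 727)
11^8 ≡ 101^2 = 10201 ≡ 23 (mod 727)
11^16 ≡ 23^2 = 529 ≡ 529 (mod 727)
11^32 ≡ 529^2 = 279841 ≡ 673 (mod 727)
11^64 ≡ 673^2 = 452929 ≡ 8 (mod 727)
11^128 ≡ 8^2 = 64 ≡ 64 (mod 727)
11^256 ≡ 64^2 = 4096 ≡ 461 (mod 727)
363 = 256 + 64 + 32 + 8 + 2 + 1 in binary powers of 2.
So 11^363 ≡ 461 · 8 · 673 · 23 · 121 · 11 ≡ 726 (mod 727).
Since 11^d ≡ 726 (mod 727), base 11 does not prove 727 composite.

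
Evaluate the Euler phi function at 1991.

Factor: 1991 = 11 · 181.
φ(1991) = (11−1) · (181−1) = 10 · 180 = 1800.

1800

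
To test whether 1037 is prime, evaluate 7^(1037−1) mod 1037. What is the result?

931

7^1 ≡ 7 (mod 1037)
7^2 ≡ 7^2 = 49 ≡ 49 (mod 1037)
7^4 ≡ 49^2 = 2401 ≡ 327 (mod 1037)
7^8 ≡ 327^2 = 106929 ≡ 118 (mod 1037)
7^16 ≡ 118^2 = 13924 ≡ 443 (mod 1037)
7^32 ≡ 443^2 = 196249 ≡ 256 (mod 1037)
7^64 ≡ 256^2 = 65536 ≡ 205 (mod 1037)
7^128 ≡ 205^2 = 42025 ≡ 545 (mod 1037)
7^256 ≡ 545^2 = 297025 ≡ 443 (mod 1037)
7^512 ≡ 443^2 = 196249 ≡ 256 (mod 1037)
7^1024 ≡ 256^2 = 65536 ≡ 205 (mod 1037)
1036 = 1024 + 8 + 4 in binary powers of 2.
So 7^1036 ≡ 205 · 118 · 327 ≡ 931 (mod 1037).
Since 931 ≠ 1, base 7 is a Fermat witness: 1037 is composite.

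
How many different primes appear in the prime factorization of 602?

602 = 2 · 301
301 = 7 · 43
602 = 2 · 7 · 43, which has 3 distinct prime factors.

3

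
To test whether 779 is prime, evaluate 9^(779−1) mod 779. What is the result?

614

9^1 ≡ 9 (mod 779)
9^2 ≡ 9^2 = 81 ≡ 81 (mod 779)
9^4 ≡ 81^2 = 6561 ≡ 329 (mod 779)
9^8 ≡ 329^2 = 108241 ≡ 739 (mod 779)
9^16 ≡ 739^2 = 546121 ≡ 42 (mod 779)
9^32 ≡ 42^2 = 1764 ≡ 206 (mod 779)
9^64 ≡ 206^2 = 42436 ≡ 370 (mod 779)
9^128 ≡ 370^2 = 136900 ≡ 575 (mod 779)
9^256 ≡ 575^2 = 330625 ≡ 329 (mod 779)
9^512 ≡ 329^2 = 108241 ≡ 739 (mod 779)
778 = 512 + 256 + 8 + 2 in binary powers of 2.
So 9^778 ≡ 739 · 329 · 739 · 81 ≡ 614 (mod 779).
Since 614 ≠ 1, base 9 is a Fermat witness: 779 is composite.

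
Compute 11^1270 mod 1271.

811

11^1 ≡ 11 (mod 1271)
11^2 ≡ 11^2 = 121 ≡ 121 (mod 1271)
11^4 ≡ 121^2 = 14641 ≡ 660 (mod 1271)
11^8 ≡ 660^2 = 435600 ≡ 918 (mod 1271)
11^16 ≡ 918^2 = 842724 ≡ 51 (mod 1271)
11^32 ≡ 51^2 = 2601 ≡ 59 (mod 1271)
11^64 ≡ 59^2 = 3481 ≡ 939 (mod 1271)
11^128 ≡ 939^2 = 881721 ≡ 918 (mod 1271)
11^256 ≡ 918^2 = 842724 ≡ 51 (mod 1271)
11^512 ≡ 51^2 = 2601 ≡ 59 (mod 1271)
11^1024 ≡ 59^2 = 3481 ≡ 939 (mod 1271)
1270 = 1024 + 128 + 64 + 32 + 16 + 4 + 2 in binary powers of 2.
So 11^1270 ≡ 939 · 918 · 939 · 59 · 51 · 660 · 121 ≡ 811 (mod 1271).
Since 811 ≠ 1, base 11 is a Fermat witness: 1271 is composite.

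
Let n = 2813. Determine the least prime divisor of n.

2813 is odd.
Digit sum 14, not divisible by 3.
Ends in 3: not divisible by 5.
7: 2813 = 7·401 + 6
11: 2813 = 11·255 + 8
13: 2813 = 13·216 + 5
17: 2813 = 17·165 + 8
19: 2813 = 19·148 + 1
23: 2813 = 23·122 + 7
29: 2813 = 29·97

29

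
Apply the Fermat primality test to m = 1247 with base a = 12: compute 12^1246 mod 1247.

12^1 ≡ 12 (mod 1247)
12^2 ≡ 12^2 = 144 ≡ 144 (mod 1247)
12^4 ≡ 144^2 = 20736 ≡ 784 (mod 1247)
12^8 ≡ 784^2 = 614656 ≡ 1132 (mod 1247)
12^16 ≡ 1132^2 = 1281424 ≡ 755 (mod 1247)
12^32 ≡ 755^2 = 570025 ≡ 146 (mod 1247)
12^64 ≡ 146^2 = 21316 ≡ 117 (mod 1247)
12^128 ≡ 117^2 = 13689 ≡ 1219 (mod 1247)
12^256 ≡ 1219^2 = 1485961 ≡ 784 (mod 1247)
12^512 ≡ 784^2 = 614656 ≡ 1132 (mod 1247)
12^1024 ≡ 1132^2 = 1281424 ≡ 755 (mod 1247)
1246 = 1024 + 128 + 64 + 16 + 8 + 4 + 2 in binary powers of 2.
So 12^1246 ≡ 755 · 1219 · 117 · 755 · 1132 · 784 · 144 ≡ 608 (mod 1247).
Since 608 ≠ 1, base 12 is a Fermat witness: 1247 is composite.

608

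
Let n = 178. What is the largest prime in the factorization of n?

178 = 2 · 89
89 is prime.
So 178 = 2 · 89; the largest prime factor is 89.

89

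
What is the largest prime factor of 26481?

26481 = 3 · 8827
8827 = 7 · 1261
1261 = 13 · 97
97 is prime.
So 26481 = 3 · 7 · 13 · 97; the largest prime factor is 97.

97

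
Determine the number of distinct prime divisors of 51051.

51051 = 3 · 17017
17017 = 7 · 2431
2431 = 11 · 221
221 = 13 · 17
51051 = 3 · 7 · 11 · 13 · 17, which has 5 distinct prime factors.

5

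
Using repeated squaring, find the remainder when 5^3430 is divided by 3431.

5^1 ≡ 5 (mod 3431)
5^2 ≡ 5^2 = 25 ≡ 25 (mod 3431)
5^4 ≡ 25^2 = 625 ≡ 625 (mod 3431)
5^8 ≡ 625^2 = 390625 ≡ 2922 (mod 3431)
5^16 ≡ 2922^2 = 8538084 ≡ 1756 (mod 3431)
5^32 ≡ 1756^2 = 3083536 ≡ 2498 (mod 3431)
5^64 ≡ 2498^2 = 6240004 ≡ 2446 (mod 3431)
5^128 ≡ 2446^2 = 5982916 ≡ 2683 (mod 3431)
5^256 ≡ 2683^2 = 7198489 ≡ 251 (mod 3431)
5^512 ≡ 251^2 = 63001 ≡ 1243 (mod 3431)
5^1024 ≡ 1243^2 = 1545049 ≡ 1099 (mod 3431)
5^2048 ≡ 1099^2 = 1207801 ≡ 89 (mod 3431)
3430 = 2048 + 1024 + 256 + 64 + 32 + 4 + 2 in binary powers of 2.
So 5^3430 ≡ 89 · 1099 · 251 · 2446 · 2498 · 625 · 25 ≡ 1191 (mod 3431).
Since 1191 ≠ 1, base 5 is a Fermat witness: 3431 is composite.

1191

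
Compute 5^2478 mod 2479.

5^1 ≡ 5 (mod 2479)
5^2 ≡ 5^2 = 25 ≡ 25 (mod 2479)
5^4 ≡ 25^2 = 625 ≡ 625 (mod 2479)
5^8 ≡ 625^2 = 390625 ≡ 1422 (mod 2479)
5^16 ≡ 1422^2 = 2022084 ≡ 1699 (mod 2479)
5^32 ≡ 1699^2 = 2886601 ≡ 1045 (mod 2479)
5^64 ≡ 1045^2 = 1092025 ≡ 1265 (mod 2479)
5^128 ≡ 1265^2 = 1600225 ≡ 1270 (mod 2479)
5^256 ≡ 1270^2 = 1612900 ≡ 1550 (mod 2479)
5^512 ≡ 1550^2 = 2402500 ≡ 349 (mod 2479)
5^1024 ≡ 349^2 = 121801 ≡ 330 (mod 2479)
5^2048 ≡ 330^2 = 108900 ≡ 2303 (mod 2479)
2478 = 2048 + 256 + 128 + 32 + 8 + 4 + 2 in binary powers of 2.
So 5^2478 ≡ 2303 · 1550 · 1270 · 1045 · 1422 · 625 · 25 ≡ 545 (mod 2479).
Since 545 ≠ 1, base 5 is a Fermat witness: 2479 is composite.

545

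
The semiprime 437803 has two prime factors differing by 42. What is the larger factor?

Since p = q + 42, we have 437803 = q(q + 42), so q² + 42q − 437803 = 0.
Discriminant: 42² + 4·437803 = 1764 + 1751212 = 1752976; √1752976 = 1324.
q = (−42 + 1324)/2 = 641, and p = q + 42 = 683.
Check: 641 · 683 = 437803.

683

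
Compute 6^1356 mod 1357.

6^1 ≡ 6 (mod 1357)
6^2 ≡ 6^2 = 36 ≡ 36 (mod 1357)
6^4 ≡ 36^2 = 1296 ≡ 1296 (mod 1357)
6^8 ≡ 1296^2 = 1679616 ≡ 1007 (mod 1357)
6^16 ≡ 1007^2 = 1014049 ≡ 370 (mod 1357)
6^32 ≡ 370^2 = 136900 ≡ 1200 (mod 1357)
6^64 ≡ 1200^2 = 1440000 ≡ 223 (mod 1357)
6^128 ≡ 223^2 = 49729 ≡ 877 (mod 1357)
6^256 ≡ 877^2 = 769129 ≡ 1067 (mod 1357)
6^512 ≡ 1067^2 = 1138489 ≡ 1323 (mod 1357)
6^1024 ≡ 1323^2 = 1750329 ≡ 1156 (mod 1357)
1356 = 1024 + 256 + 64 + 8 + 4 in binary powers of 2.
So 6^1356 ≡ 1156 · 1067 · 223 · 1007 · 1296 ≡ 1090 (mod 1357).
Since 1090 ≠ 1, base 6 is a Fermat witness: 1357 is composite.

1090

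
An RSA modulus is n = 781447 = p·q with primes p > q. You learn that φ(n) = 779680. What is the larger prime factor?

887

φ(n) = (p−1)(q−1) = n − (p+q) + 1, so p + q = 781447 − 779680 + 1 = 1768.
p and q are the roots of t² − 1768t + 781447 = 0.
Discriminant: 1768² − 4·781447 = 3125824 − 3125788 = 36; √36 = 6.
q = (1768 − 6)/2 = 881, p = (1768 + 6)/2 = 887.
Check: 881 · 887 = 781447.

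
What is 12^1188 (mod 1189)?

146

12^1 ≡ 12 (mod 1189)
12^2 ≡ 12^2 = 144 ≡ 144 (mod 1189)
12^4 ≡ 144^2 = 20736 ≡ 523 (mod 1189)
12^8 ≡ 523^2 = 273529 ≡ 59 (mod 1189)
12^16 ≡ 59^2 = 3481 ≡ 1103 (mod 1189)
12^32 ≡ 1103^2 = 1216609 ≡ 262 (mod 1189)
12^64 ≡ 262^2 = 68644 ≡ 871 (mod 1189)
12^128 ≡ 871^2 = 758641 ≡ 59 (mod 1189)
12^256 ≡ 59^2 = 3481 ≡ 1103 (mod 1189)
12^512 ≡ 1103^2 = 1216609 ≡ 262 (mod 1189)
12^1024 ≡ 262^2 = 68644 ≡ 871 (mod 1189)
1188 = 1024 + 128 + 32 + 4 in binary powers of 2.
So 12^1188 ≡ 871 · 59 · 262 · 523 ≡ 146 (mod 1189).
Since 146 ≠ 1, base 12 is a Fermat witness: 1189 is composite.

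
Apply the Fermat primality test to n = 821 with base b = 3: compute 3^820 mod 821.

3^1 ≡ 3 (mod 821)
3^2 ≡ 3^2 = 9 ≡ 9 (mod 821)
3^4 ≡ 9^2 = 81 ≡ 81 (mod 821)
3^8 ≡ 81^2 = 6561 ≡ 814 (mod 821)
3^16 ≡ 814^2 = 662596 ≡ 49 (mod 821)
3^32 ≡ 49^2 = 2401 ≡ 759 (mod 821)
3^64 ≡ 759^2 = 576081 ≡ 560 (mod 821)
3^128 ≡ 560^2 = 313600 ≡ 799 (mod 821)
3^256 ≡ 799^2 = 638401 ≡ 484 (mod 821)
3^512 ≡ 484^2 = 234256 ≡ 271 (mod 821)
820 = 512 + 256 + 32 + 16 + 4 in binary powers of 2.
So 3^820 ≡ 271 · 484 · 759 · 49 · 81 ≡ 1 (mod 821).
Since the result is 1, base 3 gives no evidence that 821 is composite.

1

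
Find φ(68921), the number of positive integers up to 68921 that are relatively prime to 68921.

Factor: 68921 = 41^3.
φ(68921) = 41^2·(41−1) = 67240.

67240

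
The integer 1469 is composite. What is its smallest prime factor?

1469 is odd.
Digit sum 20, not divisible by 3.
Ends in 9: not divisible by 5.
7: 1469 = 7·209 + 6
11: 1469 = 11·133 + 6
13: 1469 = 13·113

13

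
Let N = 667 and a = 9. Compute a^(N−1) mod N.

49

9^1 ≡ 9 (mod 667)
9^2 ≡ 9^2 = 81 ≡ 81 (mod 667)
9^4 ≡ 81^2 = 6561 ≡ 558 (mod 667)
9^8 ≡ 558^2 = 311364 ≡ 542 (mod 667)
9^16 ≡ 542^2 = 293764 ≡ 284 (mod 667)
9^32 ≡ 284^2 = 80656 ≡ 616 (mod 667)
9^64 ≡ 616^2 = 379456 ≡ 600 (mod 667)
9^128 ≡ 600^2 = 360000 ≡ 487 (mod 667)
9^256 ≡ 487^2 = 237169 ≡ 384 (mod 667)
9^512 ≡ 384^2 = 147456 ≡ 49 (mod 667)
666 = 512 + 128 + 16 + 8 + 2 in binary powers of 2.
So 9^666 ≡ 49 · 487 · 284 · 542 · 81 ≡ 49 (mod 667).
Since 49 ≠ 1, base 9 is a Fermat witness: 667 is composite.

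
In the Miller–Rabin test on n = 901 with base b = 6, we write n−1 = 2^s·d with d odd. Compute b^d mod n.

771

901 − 1 = 900 = 2^2 · 225, so d = 225.
6^1 ≡ 6 (mod 901)
6^2 ≡ 6^2 = 36 ≡ 36 (mod 901)
6^4 ≡ 36^2 = 1296 ≡ 395 (mod 901)
6^8 ≡ 395^2 = 156025 ≡ 152 (mod 901)
6^16 ≡ 152^2 = 23104 ≡ 579 (mod 901)
6^32 ≡ 579^2 = 335241 ≡ 69 (mod 901)
6^64 ≡ 69^2 = 4761 ≡ 256 (mod 901)
6^128 ≡ 256^2 = 65536 ≡ 664 (mod 901)
225 = 128 + 64 + 32 + 1 in binary powers of 2.
So 6^225 ≡ 664 · 256 · 69 · 6 ≡ 771 (mod 901).
Squaring chain: 771 → 682; never reaches −1, so base 6 is a Miller–Rabin witness that 901 is composite.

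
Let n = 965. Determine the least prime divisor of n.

5

965 is odd.
Digit sum 20, not divisible by 3.
Ends in 5: divisible by 5.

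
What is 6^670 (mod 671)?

353

6^1 ≡ 6 (mod 671)
6^2 ≡ 6^2 = 36 ≡ 36 (mod 671)
6^4 ≡ 36^2 = 1296 ≡ 625 (mod 671)
6^8 ≡ 625^2 = 390625 ≡ 103 (mod 671)
6^16 ≡ 103^2 = 10609 ≡ 544 (mod 671)
6^32 ≡ 544^2 = 295936 ≡ 25 (mod 671)
6^64 ≡ 25^2 = 625 ≡ 625 (mod 671)
6^128 ≡ 625^2 = 390625 ≡ 103 (mod 671)
6^256 ≡ 103^2 = 10609 ≡ 544 (mod 671)
6^512 ≡ 544^2 = 295936 ≡ 25 (mod 671)
670 = 512 + 128 + 16 + 8 + 4 + 2 in binary powers of 2.
So 6^670 ≡ 25 · 103 · 544 · 103 · 625 · 36 ≡ 353 (mod 671).
Since 353 ≠ 1, base 6 is a Fermat witness: 671 is composite.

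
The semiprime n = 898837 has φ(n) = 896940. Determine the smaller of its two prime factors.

907

φ(n) = (p−1)(q−1) = n − (p+q) + 1, so p + q = 898837 − 896940 + 1 = 1898.
p and q are the roots of t² − 1898t + 898837 = 0.
Discriminant: 1898² − 4·898837 = 3602404 − 3595348 = 7056; √7056 = 84.
q = (1898 − 84)/2 = 907, p = (1898 + 84)/2 = 991.
Check: 907 · 991 = 898837.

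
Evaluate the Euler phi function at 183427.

Factor: 183427 = 31 · 61 · 97.
φ(183427) = (31−1) · (61−1) · (97−1) = 30 · 60 · 96 = 172800.

172800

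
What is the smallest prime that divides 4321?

4321 is odd.
Digit sum 10, not divisible by 3.
Ends in 1: not divisible by 5.
7: 4321 = 7·617 + 2
11: 4321 = 11·392 + 9
13: 4321 = 13·332 + 5
17: 4321 = 17·254 + 3
19: 4321 = 19·227 + 8
23: 4321 = 23·187 + 20
29: 4321 = 29·149

29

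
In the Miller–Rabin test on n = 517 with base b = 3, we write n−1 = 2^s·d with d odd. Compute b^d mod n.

202

517 − 1 = 516 = 2^2 · 129, so d = 129.
3^1 ≡ 3 (mod 517)
3^2 ≡ 3^2 = 9 ≡ 9 (mod 517)
3^4 ≡ 9^2 = 81 ≡ 81 (mod 517)
3^8 ≡ 81^2 = 6561 ≡ 357 (mod 517)
3^16 ≡ 357^2 = 127449 ≡ 267 (mod 517)
3^32 ≡ 267^2 = 71289 ≡ 460 (mod 517)
3^64 ≡ 460^2 = 211600 ≡ 147 (mod 517)
3^128 ≡ 147^2 = 21609 ≡ 412 (mod 517)
129 = 128 + 1 in binary powers of 2.
So 3^129 ≡ 412 · 3 ≡ 202 (mod 517).
Squaring chain: 202 → 478; never reaches −1, so base 3 is a Miller–Rabin witness that 517 is composite.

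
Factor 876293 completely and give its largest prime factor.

876293 = 11 · 79663
79663 = 29 · 2747
2747 = 41 · 67
67 is prime.
So 876293 = 11 · 29 · 41 · 67; the largest prime factor is 67.

67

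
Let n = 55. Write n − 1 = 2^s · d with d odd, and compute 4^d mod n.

49

55 − 1 = 54 = 2^1 · 27, so d = 27.
4^1 ≡ 4 (mod 55)
4^2 ≡ 4^2 = 16 ≡ 16 (mod 55)
4^4 ≡ 16^2 = 256 ≡ 36 (mod 55)
4^8 ≡ 36^2 = 1296 ≡ 31 (mod 55)
4^16 ≡ 31^2 = 961 ≡ 26 (mod 55)
27 = 16 + 8 + 2 + 1 in binary powers of 2.
So 4^27 ≡ 26 · 31 · 16 · 4 ≡ 49 (mod 55).
Squaring chain: 49; never reaches −1, so base 4 is a Miller–Rabin witness that 55 is composite.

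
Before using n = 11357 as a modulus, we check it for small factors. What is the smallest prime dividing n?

11357 is odd.
Digit sum 17, not divisible by 3.
Ends in 7: not divisible by 5.
7: 11357 = 7·1622 + 3
11: 11357 = 11·1032 + 5
13: 11357 = 13·873 + 8
17: 11357 = 17·668 + 1
19: 11357 = 19·597 + 14
23: 11357 = 23·493 + 18
29: 11357 = 29·391 + 18
31: 11357 = 31·366 + 11
37: 11357 = 37·306 + 35
41: 11357 = 41·277

41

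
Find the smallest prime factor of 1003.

17

1003 is odd.
Digit sum 4, not divisible by 3.
Ends in 3: not divisible by 5.
7: 1003 = 7·143 + 2
11: 1003 = 11·91 + 2
13: 1003 = 13·77 + 2
17: 1003 = 17·59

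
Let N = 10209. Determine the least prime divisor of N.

10209 is odd.
Digit sum 12, divisible by 3.

3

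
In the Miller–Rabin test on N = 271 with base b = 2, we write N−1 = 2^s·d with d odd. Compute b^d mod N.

271 − 1 = 270 = 2^1 · 135, so d = 135.
2^1 ≡ 2 (mod 271)
2^2 ≡ 2^2 = 4 ≡ 4 (mod 271)
2^4 ≡ 4^2 = 16 ≡ 16 (mod 271)
2^8 ≡ 16^2 = 256 ≡ 256 (mod 271)
2^16 ≡ 256^2 = 65536 ≡ 225 (mod 271)
2^32 ≡ 225^2 = 50625 ≡ 219 (mod 271)
2^64 ≡ 219^2 = 47961 ≡ 265 (mod 271)
2^128 ≡ 265^2 = 70225 ≡ 36 (mod 271)
135 = 128 + 4 + 2 + 1 in binary powers of 2.
So 2^135 ≡ 36 · 16 · 4 · 2 ≡ 1 (mod 271).
Since 2^d ≡ 1 (mod 271), base 2 does not prove 271 composite.

1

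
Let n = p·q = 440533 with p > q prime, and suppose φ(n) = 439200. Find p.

φ(n) = (p−1)(q−1) = n − (p+q) + 1, so p + q = 440533 − 439200 + 1 = 1334.
p and q are the roots of t² − 1334t + 440533 = 0.
Discriminant: 1334² − 4·440533 = 1779556 − 1762132 = 17424; √17424 = 132.
q = (1334 − 132)/2 = 601, p = (1334 + 132)/2 = 733.
Check: 601 · 733 = 440533.

733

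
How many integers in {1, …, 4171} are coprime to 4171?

4032

Factor: 4171 = 43 · 97.
φ(4171) = (43−1) · (97−1) = 42 · 96 = 4032.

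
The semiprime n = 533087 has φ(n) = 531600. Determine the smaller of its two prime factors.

601

φ(n) = (p−1)(q−1) = n − (p+q) + 1, so p + q = 533087 − 531600 + 1 = 1488.
p and q are the roots of t² − 1488t + 533087 = 0.
Discriminant: 1488² − 4·533087 = 2214144 − 2132348 = 81796; √81796 = 286.
q = (1488 − 286)/2 = 601, p = (1488 + 286)/2 = 887.
Check: 601 · 887 = 533087.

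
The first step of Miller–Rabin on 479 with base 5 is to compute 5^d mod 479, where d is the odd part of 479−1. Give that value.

479 − 1 = 478 = 2^1 · 239, so d = 239.
5^1 ≡ 5 (mod 479)
5^2 ≡ 5^2 = 25 ≡ 25 (mod 479)
5^4 ≡ 25^2 = 625 ≡ 146 (mod 479)
5^8 ≡ 146^2 = 21316 ≡ 240 (mod 479)
5^16 ≡ 240^2 = 57600 ≡ 120 (mod 479)
5^32 ≡ 120^2 = 14400 ≡ 30 (mod 479)
5^64 ≡ 30^2 = 900 ≡ 421 (mod 479)
5^128 ≡ 421^2 = 177241 ≡ 11 (mod 479)
239 = 128 + 64 + 32 + 8 + 4 + 2 + 1 in binary powers of 2.
So 5^239 ≡ 11 · 421 · 30 · 240 · 146 · 25 · 5 ≡ 1 (mod 479).
Since 5^d ≡ 1 (mod 479), base 5 does not prove 479 composite.

1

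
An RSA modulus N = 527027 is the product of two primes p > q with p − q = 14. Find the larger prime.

733

Since p = q + 14, we have 527027 = q(q + 14), so q² + 14q − 527027 = 0.
Discriminant: 14² + 4·527027 = 196 + 2108108 = 2108304; √2108304 = 1452.
q = (−14 + 1452)/2 = 719, and p = q + 14 = 733.
Check: 719 · 733 = 527027.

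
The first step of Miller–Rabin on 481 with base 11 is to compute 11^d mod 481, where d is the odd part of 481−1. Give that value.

481 − 1 = 480 = 2^5 · 15, so d = 15.
11^1 ≡ 11 (mod 481)
11^2 ≡ 11^2 = 121 ≡ 121 (mod 481)
11^4 ≡ 121^2 = 14641 ≡ 211 (mod 481)
11^8 ≡ 211^2 = 44521 ≡ 269 (mod 481)
15 = 8 + 4 + 2 + 1 in binary powers of 2.
So 11^15 ≡ 269 · 211 · 121 · 11 ≡ 369 (mod 481).
Squaring chain: 369 → 38 → 1 → 1 → 1; never reaches −1, so base 11 is a Miller–Rabin witness that 481 is composite.

369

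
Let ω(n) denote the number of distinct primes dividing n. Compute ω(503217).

5

503217 = 3^2 · 55913
55913 = 11 · 5083
5083 = 13 · 391
391 = 17 · 23
503217 = 3^2 · 11 · 13 · 17 · 23, which has 5 distinct prime factors.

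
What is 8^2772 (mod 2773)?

1941

8^1 ≡ 8 (mod 2773)
8^2 ≡ 8^2 = 64 ≡ 64 (mod 2773)
8^4 ≡ 64^2 = 4096 ≡ 1323 (mod 2773)
8^8 ≡ 1323^2 = 1750329 ≡ 566 (mod 2773)
8^16 ≡ 566^2 = 320356 ≡ 1461 (mod 2773)
8^32 ≡ 1461^2 = 2134521 ≡ 2084 (mod 2773)
8^64 ≡ 2084^2 = 4343056 ≡ 538 (mod 2773)
8^128 ≡ 538^2 = 289444 ≡ 1052 (mod 2773)
8^256 ≡ 1052^2 = 1106704 ≡ 277 (mod 2773)
8^512 ≡ 277^2 = 76729 ≡ 1858 (mod 2773)
8^1024 ≡ 1858^2 = 3452164 ≡ 2552 (mod 2773)
8^2048 ≡ 2552^2 = 6512704 ≡ 1700 (mod 2773)
2772 = 2048 + 512 + 128 + 64 + 16 + 4 in binary powers of 2.
So 8^2772 ≡ 1700 · 1858 · 1052 · 538 · 1461 · 1323 ≡ 1941 (mod 2773).
Since 1941 ≠ 1, base 8 is a Fermat witness: 2773 is composite.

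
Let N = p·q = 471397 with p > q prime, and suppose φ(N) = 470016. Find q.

φ(n) = (p−1)(q−1) = n − (p+q) + 1, so p + q = 471397 − 470016 + 1 = 1382.
p and q are the roots of t² − 1382t + 471397 = 0.
Discriminant: 1382² − 4·471397 = 1909924 − 1885588 = 24336; √24336 = 156.
q = (1382 − 156)/2 = 613, p = (1382 + 156)/2 = 769.
Check: 613 · 769 = 471397.

613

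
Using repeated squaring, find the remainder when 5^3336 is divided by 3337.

5^1 ≡ 5 (mod 3337)
5^2 ≡ 5^2 = 25 ≡ 25 (mod 3337)
5^4 ≡ 25^2 = 625 ≡ 625 (mod 3337)
5^8 ≡ 625^2 = 390625 ≡ 196 (mod 3337)
5^16 ≡ 196^2 = 38416 ≡ 1709 (mod 3337)
5^32 ≡ 1709^2 = 2920681 ≡ 806 (mod 3337)
5^64 ≡ 806^2 = 649636 ≡ 2258 (mod 3337)
5^128 ≡ 2258^2 = 5098564 ≡ 2965 (mod 3337)
5^256 ≡ 2965^2 = 8791225 ≡ 1567 (mod 3337)
5^512 ≡ 1567^2 = 2455489 ≡ 2794 (mod 3337)
5^1024 ≡ 2794^2 = 7806436 ≡ 1193 (mod 3337)
5^2048 ≡ 1193^2 = 1423249 ≡ 1687 (mod 3337)
3336 = 2048 + 1024 + 256 + 8 in binary powers of 2.
So 5^3336 ≡ 1687 · 1193 · 1567 · 196 ≡ 1922 (mod 3337).
Since 1922 ≠ 1, base 5 is a Fermat witness: 3337 is composite.

1922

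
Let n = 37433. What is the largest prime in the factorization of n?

83

37433 = 11 · 3403
3403 = 41 · 83
83 is prime.
So 37433 = 11 · 41 · 83; the largest prime factor is 83.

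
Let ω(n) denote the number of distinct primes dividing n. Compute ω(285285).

6

285285 = 3 · 95095
95095 = 5 · 19019
19019 = 7 · 2717
2717 = 11 · 247
247 = 13 · 19
285285 = 3 · 5 · 7 · 11 · 13 · 19, which has 6 distinct prime factors.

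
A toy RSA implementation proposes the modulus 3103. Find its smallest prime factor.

29

3103 is odd.
Digit sum 7, not divisible by 3.
Ends in 3: not divisible by 5.
7: 3103 = 7·443 + 2
11: 3103 = 11·282 + 1
13: 3103 = 13·238 + 9
17: 3103 = 17·182 + 9
19: 3103 = 19·163 + 6
23: 3103 = 23·134 + 21
29: 3103 = 29·107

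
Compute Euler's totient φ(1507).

1360

Factor: 1507 = 11 · 137.
φ(1507) = (11−1) · (137−1) = 10 · 136 = 1360.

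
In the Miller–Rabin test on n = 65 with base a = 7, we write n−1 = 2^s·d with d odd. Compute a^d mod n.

65 − 1 = 64 = 2^6 · 1, so d = 1.
7^1 ≡ 7 (mod 65)
1 = 1 in binary powers of 2.
So 7^1 ≡ 7 ≡ 7 (mod 65).
Squaring chain: 7 → 49 → 61 → 16 → 61 → 16; never reaches −1, so base 7 is a Miller–Rabin witness that 65 is composite.

7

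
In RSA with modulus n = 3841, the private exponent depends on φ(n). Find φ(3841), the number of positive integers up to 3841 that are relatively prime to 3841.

3652

Factor: 3841 = 23 · 167.
φ(3841) = (23−1) · (167−1) = 22 · 166 = 3652.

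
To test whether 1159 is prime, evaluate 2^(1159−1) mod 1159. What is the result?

881

2^1 ≡ 2 (mod 1159)
2^2 ≡ 2^2 = 4 ≡ 4 (mod 1159)
2^4 ≡ 4^2 = 16 ≡ 16 (mod 1159)
2^8 ≡ 16^2 = 256 ≡ 256 (mod 1159)
2^16 ≡ 256^2 = 65536 ≡ 632 (mod 1159)
2^32 ≡ 632^2 = 399424 ≡ 728 (mod 1159)
2^64 ≡ 728^2 = 529984 ≡ 321 (mod 1159)
2^128 ≡ 321^2 = 103041 ≡ 1049 (mod 1159)
2^256 ≡ 1049^2 = 1100401 ≡ 510 (mod 1159)
2^512 ≡ 510^2 = 260100 ≡ 484 (mod 1159)
2^1024 ≡ 484^2 = 234256 ≡ 138 (mod 1159)
1158 = 1024 + 128 + 4 + 2 in binary powers of 2.
So 2^1158 ≡ 138 · 1049 · 16 · 4 ≡ 881 (mod 1159).
Since 881 ≠ 1, base 2 is a Fermat witness: 1159 is composite.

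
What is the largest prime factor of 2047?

89

2047 = 23 · 89
89 is prime.
So 2047 = 23 · 89; the largest prime factor is 89.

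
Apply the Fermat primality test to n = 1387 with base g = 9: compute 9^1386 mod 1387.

9^1 ≡ 9 (mod 1387)
9^2 ≡ 9^2 = 81 ≡ 81 (mod 1387)
9^4 ≡ 81^2 = 6561 ≡ 1013 (mod 1387)
9^8 ≡ 1013^2 = 1026169 ≡ 1176 (mod 1387)
9^16 ≡ 1176^2 = 1382976 ≡ 137 (mod 1387)
9^32 ≡ 137^2 = 18769 ≡ 738 (mod 1387)
9^64 ≡ 738^2 = 544644 ≡ 940 (mod 1387)
9^128 ≡ 940^2 = 883600 ≡ 81 (mod 1387)
9^256 ≡ 81^2 = 6561 ≡ 1013 (mod 1387)
9^512 ≡ 1013^2 = 1026169 ≡ 1176 (mod 1387)
9^1024 ≡ 1176^2 = 1382976 ≡ 137 (mod 1387)
1386 = 1024 + 256 + 64 + 32 + 8 + 2 in binary powers of 2.
So 9^1386 ≡ 137 · 1013 · 940 · 738 · 1176 · 81 ≡ 1 (mod 1387).
Since the result is 1, base 9 gives no evidence that 1387 is composite.

1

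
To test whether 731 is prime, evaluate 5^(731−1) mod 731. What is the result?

5^1 ≡ 5 (mod 731)
5^2 ≡ 5^2 = 25 ≡ 25 (mod 731)
5^4 ≡ 25^2 = 625 ≡ 625 (mod 731)
5^8 ≡ 625^2 = 390625 ≡ 271 (mod 731)
5^16 ≡ 271^2 = 73441 ≡ 341 (mod 731)
5^32 ≡ 341^2 = 116281 ≡ 52 (mod 731)
5^64 ≡ 52^2 = 2704 ≡ 511 (mod 731)
5^128 ≡ 511^2 = 261121 ≡ 154 (mod 731)
5^256 ≡ 154^2 = 23716 ≡ 324 (mod 731)
5^512 ≡ 324^2 = 104976 ≡ 443 (mod 731)
730 = 512 + 128 + 64 + 16 + 8 + 2 in binary powers of 2.
So 5^730 ≡ 443 · 154 · 511 · 341 · 271 · 25 ≡ 298 (mod 731).
Since 298 ≠ 1, base 5 is a Fermat witness: 731 is composite.

298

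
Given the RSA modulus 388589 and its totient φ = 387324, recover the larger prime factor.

φ(n) = (p−1)(q−1) = n − (p+q) + 1, so p + q = 388589 − 387324 + 1 = 1266.
p and q are the roots of t² − 1266t + 388589 = 0.
Discriminant: 1266² − 4·388589 = 1602756 − 1554356 = 48400; √48400 = 220.
q = (1266 − 220)/2 = 523, p = (1266 + 220)/2 = 743.
Check: 523 · 743 = 388589.

743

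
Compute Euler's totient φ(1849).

Factor: 1849 = 43^2.
φ(1849) = 43^1·(43−1) = 1806.

1806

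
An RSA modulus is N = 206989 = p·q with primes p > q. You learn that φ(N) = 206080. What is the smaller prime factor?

φ(n) = (p−1)(q−1) = n − (p+q) + 1, so p + q = 206989 − 206080 + 1 = 910.
p and q are the roots of t² − 910t + 206989 = 0.
Discriminant: 910² − 4·206989 = 828100 − 827956 = 144; √144 = 12.
q = (910 − 12)/2 = 449, p = (910 + 12)/2 = 461.
Check: 449 · 461 = 206989.

449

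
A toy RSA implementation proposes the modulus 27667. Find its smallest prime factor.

27667 is odd.
Digit sum 28, not divisible by 3.
Ends in 7: not divisible by 5.
7: 27667 = 7·3952 + 3
11: 27667 = 11·2515 + 2
13: 27667 = 13·2128 + 3
17: 27667 = 17·1627 + 8
19: 27667 = 19·1456 + 3
23: 27667 = 23·1202 + 21
29: 27667 = 29·954 + 1
31: 27667 = 31·892 + 15
37: 27667 = 37·747 + 28
41: 27667 = 41·674 + 33
43: 27667 = 43·643 + 18
47: 27667 = 47·588 + 31
53: 27667 = 53·522 + 1
59: 27667 = 59·468 + 55
61: 27667 = 61·453 + 34
67: 27667 = 67·412 + 63
71: 27667 = 71·389 + 48
73: 27667 = 73·379

73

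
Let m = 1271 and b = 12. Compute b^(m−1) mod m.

893

12^1 ≡ 12 (mod 1271)
12^2 ≡ 12^2 = 144 ≡ 144 (mod 1271)
12^4 ≡ 144^2 = 20736 ≡ 400 (mod 1271)
12^8 ≡ 400^2 = 160000 ≡ 1125 (mod 1271)
12^16 ≡ 1125^2 = 1265625 ≡ 980 (mod 1271)
12^32 ≡ 980^2 = 960400 ≡ 795 (mod 1271)
12^64 ≡ 795^2 = 632025 ≡ 338 (mod 1271)
12^128 ≡ 338^2 = 114244 ≡ 1125 (mod 1271)
12^256 ≡ 1125^2 = 1265625 ≡ 980 (mod 1271)
12^512 ≡ 980^2 = 960400 ≡ 795 (mod 1271)
12^1024 ≡ 795^2 = 632025 ≡ 338 (mod 1271)
1270 = 1024 + 128 + 64 + 32 + 16 + 4 + 2 in binary powers of 2.
So 12^1270 ≡ 338 · 1125 · 338 · 795 · 980 · 400 · 144 ≡ 893 (mod 1271).
Since 893 ≠ 1, base 12 is a Fermat witness: 1271 is composite.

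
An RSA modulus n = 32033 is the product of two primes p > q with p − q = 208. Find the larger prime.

311

Since p = q + 208, we have 32033 = q(q + 208), so q² + 208q − 32033 = 0.
Discriminant: 208² + 4·32033 = 43264 + 128132 = 171396; √171396 = 414.
q = (−208 + 414)/2 = 103, and p = q + 208 = 311.
Check: 103 · 311 = 32033.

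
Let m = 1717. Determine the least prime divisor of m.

1717 is odd.
Digit sum 16, not divisible by 3.
Ends in 7: not divisible by 5.
7: 1717 = 7·245 + 2
11: 1717 = 11·156 + 1
13: 1717 = 13·132 + 1
17: 1717 = 17·101

17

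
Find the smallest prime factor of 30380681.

30380681 is odd.
Digit sum 29, not divisible by 3.
Ends in 1: not divisible by 5.
7: 30380681 = 7·4340097 + 2
11: 30380681 = 11·2761880 + 1
13: 30380681 = 13·2336975 + 6
17: 30380681 = 17·1787098 + 15
19: 30380681 = 19·1598983 + 4
23: 30380681 = 23·1320899 + 4
29: 30380681 = 29·1047609 + 20
31: 30380681 = 31·980021 + 30
37: 30380681 = 37·821099 + 18
41: 30380681 = 41·740992 + 9
43: 30380681 = 43·706527 + 20
47: 30380681 = 47·646397 + 22
53: 30380681 = 53·573220 + 21
59: 30380681 = 59·514926 + 47
61: 30380681 = 61·498043 + 58
67: 30380681 = 67·453443

67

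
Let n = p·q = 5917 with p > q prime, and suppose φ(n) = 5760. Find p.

φ(n) = (p−1)(q−1) = n − (p+q) + 1, so p + q = 5917 − 5760 + 1 = 158.
p and q are the roots of t² − 158t + 5917 = 0.
Discriminant: 158² − 4·5917 = 24964 − 23668 = 1296; √1296 = 36.
q = (158 − 36)/2 = 61, p = (158 + 36)/2 = 97.
Check: 61 · 97 = 5917.

97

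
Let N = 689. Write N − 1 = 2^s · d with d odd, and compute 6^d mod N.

241

689 − 1 = 688 = 2^4 · 43, so d = 43.
6^1 ≡ 6 (mod 689)
6^2 ≡ 6^2 = 36 ≡ 36 (mod 689)
6^4 ≡ 36^2 = 1296 ≡ 607 (mod 689)
6^8 ≡ 607^2 = 368449 ≡ 523 (mod 689)
6^16 ≡ 523^2 = 273529 ≡ 685 (mod 689)
6^32 ≡ 685^2 = 469225 ≡ 16 (mod 689)
43 = 32 + 8 + 2 + 1 in binary powers of 2.
So 6^43 ≡ 16 · 523 · 36 · 6 ≡ 241 (mod 689).
Squaring chain: 241 → 205 → 685 → 16; never reaches −1, so base 6 is a Miller–Rabin witness that 689 is composite.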